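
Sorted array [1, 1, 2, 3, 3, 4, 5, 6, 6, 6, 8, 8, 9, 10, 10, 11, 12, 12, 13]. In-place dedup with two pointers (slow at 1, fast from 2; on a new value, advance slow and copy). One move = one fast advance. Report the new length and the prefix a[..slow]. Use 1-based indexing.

length 12; prefix = [1, 2, 3, 4, 5, 6, 8, 9, 10, 11, 12, 13]

(s=1,f=2) a[fast]=1=a[slow] dup → fast++
(s=1,f=3) a[fast]=2≠a[slow]=1 write a[2]=2 → slow++,fast++
(s=2,f=4) a[fast]=3≠a[slow]=2 write a[3]=3 → slow++,fast++
(s=3,f=5) a[fast]=3=a[slow] dup → fast++
(s=3,f=6) a[fast]=4≠a[slow]=3 write a[4]=4 → slow++,fast++
(s=4,f=7) a[fast]=5≠a[slow]=4 write a[5]=5 → slow++,fast++
(s=5,f=8) a[fast]=6≠a[slow]=5 write a[6]=6 → slow++,fast++
(s=6,f=9) a[fast]=6=a[slow] dup → fast++
(s=6,f=10) a[fast]=6=a[slow] dup → fast++
(s=6,f=11) a[fast]=8≠a[slow]=6 write a[7]=8 → slow++,fast++
(s=7,f=12) a[fast]=8=a[slow] dup → fast++
(s=7,f=13) a[fast]=9≠a[slow]=8 write a[8]=9 → slow++,fast++
(s=8,f=14) a[fast]=10≠a[slow]=9 write a[9]=10 → slow++,fast++
(s=9,f=15) a[fast]=10=a[slow] dup → fast++
(s=9,f=16) a[fast]=11≠a[slow]=10 write a[10]=11 → slow++,fast++
(s=10,f=17) a[fast]=12≠a[slow]=11 write a[11]=12 → slow++,fast++
(s=11,f=18) a[fast]=12=a[slow] dup → fast++
(s=11,f=19) a[fast]=13≠a[slow]=12 write a[12]=13 → slow++,fast++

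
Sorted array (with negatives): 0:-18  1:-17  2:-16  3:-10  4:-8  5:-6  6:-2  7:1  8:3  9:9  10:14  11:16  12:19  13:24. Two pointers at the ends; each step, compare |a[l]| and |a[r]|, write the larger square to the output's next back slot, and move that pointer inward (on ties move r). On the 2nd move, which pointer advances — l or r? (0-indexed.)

r

[0,13] |-18|<=|24| out[13]=576 → r--
[0,12] |-18|<=|19| out[12]=361 → r--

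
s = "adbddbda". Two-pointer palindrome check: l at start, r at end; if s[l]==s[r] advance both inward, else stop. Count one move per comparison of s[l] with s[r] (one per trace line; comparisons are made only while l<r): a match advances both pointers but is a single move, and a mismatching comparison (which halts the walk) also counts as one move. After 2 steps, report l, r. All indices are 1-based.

l=3, r=6

[1,8] 'a'=='a' → l++,r--
[2,7] 'd'=='d' → l++,r--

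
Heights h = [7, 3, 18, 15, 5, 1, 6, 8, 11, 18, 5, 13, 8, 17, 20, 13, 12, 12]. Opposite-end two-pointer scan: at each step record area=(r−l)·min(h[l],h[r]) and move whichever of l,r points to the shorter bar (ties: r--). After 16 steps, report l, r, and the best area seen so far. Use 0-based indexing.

[0,17] min(7,12)*17=119 best=119 * → l++
[1,17] min(3,12)*16=48 best=119 → l++
[2,17] min(18,12)*15=180 best=180 * → r--
[2,16] min(18,12)*14=168 best=180 → r--
[2,15] min(18,13)*13=169 best=180 → r--
[2,14] min(18,20)*12=216 best=216 * → l++
[3,14] min(15,20)*11=165 best=216 → l++
[4,14] min(5,20)*10=50 best=216 → l++
[5,14] min(1,20)*9=9 best=216 → l++
[6,14] min(6,20)*8=48 best=216 → l++
[7,14] min(8,20)*7=56 best=216 → l++
[8,14] min(11,20)*6=66 best=216 → l++
[9,14] min(18,20)*5=90 best=216 → l++
[10,14] min(5,20)*4=20 best=216 → l++
[11,14] min(13,20)*3=39 best=216 → l++
[12,14] min(8,20)*2=16 best=216 → l++

l=13, r=14, best area=216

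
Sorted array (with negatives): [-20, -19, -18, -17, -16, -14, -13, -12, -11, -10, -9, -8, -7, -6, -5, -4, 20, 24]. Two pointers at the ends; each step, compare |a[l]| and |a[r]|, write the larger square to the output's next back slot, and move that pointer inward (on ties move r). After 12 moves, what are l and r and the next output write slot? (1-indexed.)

l=11, r=16, next write slot=6

l=1 r=18: |-20|<=|24| out[18]=576, r--
l=1 r=17: |-20|<=|20| out[17]=400, r--
l=1 r=16: |-20|>|-4| out[16]=400, l++
l=2 r=16: |-19|>|-4| out[15]=361, l++
l=3 r=16: |-18|>|-4| out[14]=324, l++
l=4 r=16: |-17|>|-4| out[13]=289, l++
l=5 r=16: |-16|>|-4| out[12]=256, l++
l=6 r=16: |-14|>|-4| out[11]=196, l++
l=7 r=16: |-13|>|-4| out[10]=169, l++
l=8 r=16: |-12|>|-4| out[9]=144, l++
l=9 r=16: |-11|>|-4| out[8]=121, l++
l=10 r=16: |-10|>|-4| out[7]=100, l++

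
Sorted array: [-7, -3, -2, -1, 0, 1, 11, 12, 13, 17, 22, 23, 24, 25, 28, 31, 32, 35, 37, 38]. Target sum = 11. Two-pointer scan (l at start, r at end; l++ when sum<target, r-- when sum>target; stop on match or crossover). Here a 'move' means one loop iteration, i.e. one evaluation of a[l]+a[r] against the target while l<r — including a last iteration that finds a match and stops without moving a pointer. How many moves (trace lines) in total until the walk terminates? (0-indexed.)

14 moves

l=0 r=19: -7+38=31 >11, r--
l=0 r=18: -7+37=30 >11, r--
l=0 r=17: -7+35=28 >11, r--
l=0 r=16: -7+32=25 >11, r--
l=0 r=15: -7+31=24 >11, r--
l=0 r=14: -7+28=21 >11, r--
l=0 r=13: -7+25=18 >11, r--
l=0 r=12: -7+24=17 >11, r--
l=0 r=11: -7+23=16 >11, r--
l=0 r=10: -7+22=15 >11, r--
l=0 r=9: -7+17=10 <11, l++
l=1 r=9: -3+17=14 >11, r--
l=1 r=8: -3+13=10 <11, l++
l=2 r=8: -2+13=11, found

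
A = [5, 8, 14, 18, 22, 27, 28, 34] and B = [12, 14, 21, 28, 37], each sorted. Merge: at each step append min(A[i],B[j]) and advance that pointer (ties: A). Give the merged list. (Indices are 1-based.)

[i=1,j=1] A[i]=5<=B[j]=12 take 5 → i++
[i=2,j=1] A[i]=8<=B[j]=12 take 8 → i++
[i=3,j=1] A[i]=14>B[j]=12 take 12 → j++
[i=3,j=2] A[i]=14<=B[j]=14 take 14 → i++
[i=4,j=2] A[i]=18>B[j]=14 take 14 → j++
[i=4,j=3] A[i]=18<=B[j]=21 take 18 → i++
[i=5,j=3] A[i]=22>B[j]=21 take 21 → j++
[i=5,j=4] A[i]=22<=B[j]=28 take 22 → i++
[i=6,j=4] A[i]=27<=B[j]=28 take 27 → i++
[i=7,j=4] A[i]=28<=B[j]=28 take 28 → i++
[i=8,j=4] A[i]=34>B[j]=28 take 28 → j++
[i=8,j=5] A[i]=34<=B[j]=37 take 34 → i++
[i=9,j=5] A done, take B[j]=37 → j++

[5, 8, 12, 14, 14, 18, 21, 22, 27, 28, 28, 34, 37]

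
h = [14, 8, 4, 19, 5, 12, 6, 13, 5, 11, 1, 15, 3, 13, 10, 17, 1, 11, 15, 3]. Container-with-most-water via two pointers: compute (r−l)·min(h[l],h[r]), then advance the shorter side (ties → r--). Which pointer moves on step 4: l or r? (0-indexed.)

l=0 r=19: min(14,3)*19=57 best=57 *, r--
l=0 r=18: min(14,15)*18=252 best=252 *, l++
l=1 r=18: min(8,15)*17=136 best=252, l++
l=2 r=18: min(4,15)*16=64 best=252, l++

l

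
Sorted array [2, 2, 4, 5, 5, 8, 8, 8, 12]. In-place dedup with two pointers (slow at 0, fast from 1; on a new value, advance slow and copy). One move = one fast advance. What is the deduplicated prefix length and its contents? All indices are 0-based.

length 5; prefix = [2, 4, 5, 8, 12]

slow=0 fast=1: a[fast]=2=a[slow] dup, fast++
slow=0 fast=2: a[fast]=4≠a[slow]=2 write a[1]=4, slow++,fast++
slow=1 fast=3: a[fast]=5≠a[slow]=4 write a[2]=5, slow++,fast++
slow=2 fast=4: a[fast]=5=a[slow] dup, fast++
slow=2 fast=5: a[fast]=8≠a[slow]=5 write a[3]=8, slow++,fast++
slow=3 fast=6: a[fast]=8=a[slow] dup, fast++
slow=3 fast=7: a[fast]=8=a[slow] dup, fast++
slow=3 fast=8: a[fast]=12≠a[slow]=8 write a[4]=12, slow++,fast++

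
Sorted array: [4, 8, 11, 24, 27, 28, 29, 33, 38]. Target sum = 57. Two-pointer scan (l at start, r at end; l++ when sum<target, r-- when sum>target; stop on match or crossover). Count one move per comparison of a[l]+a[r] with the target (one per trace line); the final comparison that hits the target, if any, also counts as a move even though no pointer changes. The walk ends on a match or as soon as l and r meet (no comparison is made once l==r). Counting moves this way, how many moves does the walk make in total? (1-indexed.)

[1,9] 4+38=42 <57 → l++
[2,9] 8+38=46 <57 → l++
[3,9] 11+38=49 <57 → l++
[4,9] 24+38=62 >57 → r--
[4,8] 24+33=57 → found

5 moves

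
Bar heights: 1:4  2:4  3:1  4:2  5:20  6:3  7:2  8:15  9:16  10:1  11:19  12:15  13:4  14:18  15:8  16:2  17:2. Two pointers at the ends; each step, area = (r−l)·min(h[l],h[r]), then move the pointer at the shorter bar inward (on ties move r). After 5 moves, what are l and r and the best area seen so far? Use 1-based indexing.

l=4, r=15, best area=56

l=1 r=17: min(4,2)*16=32 best=32 *, r--
l=1 r=16: min(4,2)*15=30 best=32, r--
l=1 r=15: min(4,8)*14=56 best=56 *, l++
l=2 r=15: min(4,8)*13=52 best=56, l++
l=3 r=15: min(1,8)*12=12 best=56, l++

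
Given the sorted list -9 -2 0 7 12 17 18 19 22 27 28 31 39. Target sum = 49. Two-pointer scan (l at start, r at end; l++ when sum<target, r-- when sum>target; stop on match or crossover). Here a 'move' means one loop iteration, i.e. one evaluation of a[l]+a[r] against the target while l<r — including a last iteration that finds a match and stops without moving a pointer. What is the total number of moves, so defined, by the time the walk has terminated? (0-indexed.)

l=0 r=12: -9+39=30 <49, l++
l=1 r=12: -2+39=37 <49, l++
l=2 r=12: 0+39=39 <49, l++
l=3 r=12: 7+39=46 <49, l++
l=4 r=12: 12+39=51 >49, r--
l=4 r=11: 12+31=43 <49, l++
l=5 r=11: 17+31=48 <49, l++
l=6 r=11: 18+31=49, found

8 moves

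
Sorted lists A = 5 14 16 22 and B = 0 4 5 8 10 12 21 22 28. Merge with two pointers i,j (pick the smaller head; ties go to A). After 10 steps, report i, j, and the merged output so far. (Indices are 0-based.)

i=3, j=7, merged so far=[0, 4, 5, 5, 8, 10, 12, 14, 16, 21]

i=0 j=0: A[i]=5>B[j]=0 take 0, j++
i=0 j=1: A[i]=5>B[j]=4 take 4, j++
i=0 j=2: A[i]=5<=B[j]=5 take 5, i++
i=1 j=2: A[i]=14>B[j]=5 take 5, j++
i=1 j=3: A[i]=14>B[j]=8 take 8, j++
i=1 j=4: A[i]=14>B[j]=10 take 10, j++
i=1 j=5: A[i]=14>B[j]=12 take 12, j++
i=1 j=6: A[i]=14<=B[j]=21 take 14, i++
i=2 j=6: A[i]=16<=B[j]=21 take 16, i++
i=3 j=6: A[i]=22>B[j]=21 take 21, j++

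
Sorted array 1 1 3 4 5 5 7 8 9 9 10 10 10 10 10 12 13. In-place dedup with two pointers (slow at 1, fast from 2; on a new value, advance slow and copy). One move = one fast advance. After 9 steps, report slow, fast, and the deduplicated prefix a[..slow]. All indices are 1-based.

slow=7, fast=11, prefix=[1, 3, 4, 5, 7, 8, 9]

slow=1 fast=2: a[fast]=1=a[slow] dup, fast++
slow=1 fast=3: a[fast]=3≠a[slow]=1 write a[2]=3, slow++,fast++
slow=2 fast=4: a[fast]=4≠a[slow]=3 write a[3]=4, slow++,fast++
slow=3 fast=5: a[fast]=5≠a[slow]=4 write a[4]=5, slow++,fast++
slow=4 fast=6: a[fast]=5=a[slow] dup, fast++
slow=4 fast=7: a[fast]=7≠a[slow]=5 write a[5]=7, slow++,fast++
slow=5 fast=8: a[fast]=8≠a[slow]=7 write a[6]=8, slow++,fast++
slow=6 fast=9: a[fast]=9≠a[slow]=8 write a[7]=9, slow++,fast++
slow=7 fast=10: a[fast]=9=a[slow] dup, fast++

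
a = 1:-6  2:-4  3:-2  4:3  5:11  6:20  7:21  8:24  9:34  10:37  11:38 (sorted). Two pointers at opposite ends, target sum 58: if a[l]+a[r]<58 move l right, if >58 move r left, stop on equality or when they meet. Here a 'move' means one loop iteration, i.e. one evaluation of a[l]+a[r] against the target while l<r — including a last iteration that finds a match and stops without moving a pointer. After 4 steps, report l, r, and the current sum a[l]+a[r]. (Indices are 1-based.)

l=5, r=11, sum=49

l=1 r=11: -6+38=32 <58, l++
l=2 r=11: -4+38=34 <58, l++
l=3 r=11: -2+38=36 <58, l++
l=4 r=11: 3+38=41 <58, l++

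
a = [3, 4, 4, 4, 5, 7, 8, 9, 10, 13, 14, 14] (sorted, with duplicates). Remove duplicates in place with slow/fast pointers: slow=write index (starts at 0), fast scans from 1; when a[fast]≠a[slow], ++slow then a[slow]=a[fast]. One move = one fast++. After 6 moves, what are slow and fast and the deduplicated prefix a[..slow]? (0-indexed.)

(s=0,f=1) a[fast]=4≠a[slow]=3 write a[1]=4 → slow++,fast++
(s=1,f=2) a[fast]=4=a[slow] dup → fast++
(s=1,f=3) a[fast]=4=a[slow] dup → fast++
(s=1,f=4) a[fast]=5≠a[slow]=4 write a[2]=5 → slow++,fast++
(s=2,f=5) a[fast]=7≠a[slow]=5 write a[3]=7 → slow++,fast++
(s=3,f=6) a[fast]=8≠a[slow]=7 write a[4]=8 → slow++,fast++

slow=4, fast=7, prefix=[3, 4, 5, 7, 8]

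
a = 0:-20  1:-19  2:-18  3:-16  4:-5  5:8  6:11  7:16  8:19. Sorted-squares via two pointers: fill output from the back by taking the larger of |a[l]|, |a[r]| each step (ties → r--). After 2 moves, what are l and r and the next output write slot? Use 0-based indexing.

l=1, r=7, next write slot=6

l=0 r=8: |-20|>|19| out[8]=400, l++
l=1 r=8: |-19|<=|19| out[7]=361, r--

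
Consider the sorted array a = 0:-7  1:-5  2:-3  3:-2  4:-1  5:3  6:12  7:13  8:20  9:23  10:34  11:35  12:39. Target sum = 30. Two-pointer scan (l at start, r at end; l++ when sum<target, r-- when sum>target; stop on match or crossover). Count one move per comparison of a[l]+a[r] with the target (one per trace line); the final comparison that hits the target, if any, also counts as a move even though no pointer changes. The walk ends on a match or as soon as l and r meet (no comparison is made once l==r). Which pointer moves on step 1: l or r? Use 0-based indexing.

r

l=0 r=12: -7+39=32 >30, r--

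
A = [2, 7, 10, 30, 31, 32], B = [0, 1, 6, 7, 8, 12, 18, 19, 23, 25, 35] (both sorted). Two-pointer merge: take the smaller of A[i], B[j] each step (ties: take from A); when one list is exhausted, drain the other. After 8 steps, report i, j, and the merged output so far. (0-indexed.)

[i=0,j=0] A[i]=2>B[j]=0 take 0 → j++
[i=0,j=1] A[i]=2>B[j]=1 take 1 → j++
[i=0,j=2] A[i]=2<=B[j]=6 take 2 → i++
[i=1,j=2] A[i]=7>B[j]=6 take 6 → j++
[i=1,j=3] A[i]=7<=B[j]=7 take 7 → i++
[i=2,j=3] A[i]=10>B[j]=7 take 7 → j++
[i=2,j=4] A[i]=10>B[j]=8 take 8 → j++
[i=2,j=5] A[i]=10<=B[j]=12 take 10 → i++

i=3, j=5, merged so far=[0, 1, 2, 6, 7, 7, 8, 10]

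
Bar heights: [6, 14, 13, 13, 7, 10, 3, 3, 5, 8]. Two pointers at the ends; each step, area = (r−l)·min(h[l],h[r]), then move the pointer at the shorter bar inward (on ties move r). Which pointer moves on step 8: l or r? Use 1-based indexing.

r

[1,10] min(6,8)*9=54 best=54 * → l++
[2,10] min(14,8)*8=64 best=64 * → r--
[2,9] min(14,5)*7=35 best=64 → r--
[2,8] min(14,3)*6=18 best=64 → r--
[2,7] min(14,3)*5=15 best=64 → r--
[2,6] min(14,10)*4=40 best=64 → r--
[2,5] min(14,7)*3=21 best=64 → r--
[2,4] min(14,13)*2=26 best=64 → r--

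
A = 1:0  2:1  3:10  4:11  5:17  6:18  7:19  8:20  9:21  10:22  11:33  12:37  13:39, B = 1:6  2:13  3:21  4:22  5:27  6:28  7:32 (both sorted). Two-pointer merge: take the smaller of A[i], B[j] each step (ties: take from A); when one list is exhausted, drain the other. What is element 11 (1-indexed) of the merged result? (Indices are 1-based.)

i=1 j=1: A[i]=0<=B[j]=6 take 0, i++
i=2 j=1: A[i]=1<=B[j]=6 take 1, i++
i=3 j=1: A[i]=10>B[j]=6 take 6, j++
i=3 j=2: A[i]=10<=B[j]=13 take 10, i++
i=4 j=2: A[i]=11<=B[j]=13 take 11, i++
i=5 j=2: A[i]=17>B[j]=13 take 13, j++
i=5 j=3: A[i]=17<=B[j]=21 take 17, i++
i=6 j=3: A[i]=18<=B[j]=21 take 18, i++
i=7 j=3: A[i]=19<=B[j]=21 take 19, i++
i=8 j=3: A[i]=20<=B[j]=21 take 20, i++
i=9 j=3: A[i]=21<=B[j]=21 take 21, i++
i=10 j=3: A[i]=22>B[j]=21 take 21, j++
i=10 j=4: A[i]=22<=B[j]=22 take 22, i++
i=11 j=4: A[i]=33>B[j]=22 take 22, j++
i=11 j=5: A[i]=33>B[j]=27 take 27, j++
i=11 j=6: A[i]=33>B[j]=28 take 28, j++
i=11 j=7: A[i]=33>B[j]=32 take 32, j++
i=11 j=8: B done, take A[i]=33, i++
i=12 j=8: B done, take A[i]=37, i++
i=13 j=8: B done, take A[i]=39, i++

merged[11] = 21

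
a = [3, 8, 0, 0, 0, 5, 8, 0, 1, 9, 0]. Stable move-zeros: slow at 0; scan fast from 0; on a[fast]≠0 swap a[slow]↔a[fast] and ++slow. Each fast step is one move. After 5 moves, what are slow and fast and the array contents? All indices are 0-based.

slow=2, fast=5, a=[3, 8, 0, 0, 0, 5, 8, 0, 1, 9, 0]

(s=0,f=0) a[fast]=3≠0 swap→a[0]=3 → slow++,fast++
(s=1,f=1) a[fast]=8≠0 swap→a[1]=8 → slow++,fast++
(s=2,f=2) a[fast]=0 → fast++
(s=2,f=3) a[fast]=0 → fast++
(s=2,f=4) a[fast]=0 → fast++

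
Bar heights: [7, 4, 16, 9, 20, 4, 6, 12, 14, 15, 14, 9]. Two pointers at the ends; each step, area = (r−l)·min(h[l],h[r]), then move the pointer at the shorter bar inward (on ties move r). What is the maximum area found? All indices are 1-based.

max area = 112

[1,12] min(7,9)*11=77 best=77 * → l++
[2,12] min(4,9)*10=40 best=77 → l++
[3,12] min(16,9)*9=81 best=81 * → r--
[3,11] min(16,14)*8=112 best=112 * → r--
[3,10] min(16,15)*7=105 best=112 → r--
[3,9] min(16,14)*6=84 best=112 → r--
[3,8] min(16,12)*5=60 best=112 → r--
[3,7] min(16,6)*4=24 best=112 → r--
[3,6] min(16,4)*3=12 best=112 → r--
[3,5] min(16,20)*2=32 best=112 → l++
[4,5] min(9,20)*1=9 best=112 → l++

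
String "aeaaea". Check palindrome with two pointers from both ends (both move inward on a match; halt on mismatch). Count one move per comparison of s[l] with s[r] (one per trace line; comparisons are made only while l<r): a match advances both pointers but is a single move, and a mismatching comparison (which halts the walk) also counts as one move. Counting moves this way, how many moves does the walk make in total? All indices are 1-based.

l=1 r=6: 'a'=='a', l++,r--
l=2 r=5: 'e'=='e', l++,r--
l=3 r=4: 'a'=='a', l++,r--

3 moves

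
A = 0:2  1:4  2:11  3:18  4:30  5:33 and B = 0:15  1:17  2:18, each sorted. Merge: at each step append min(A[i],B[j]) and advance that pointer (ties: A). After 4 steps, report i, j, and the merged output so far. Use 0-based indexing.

i=0 j=0: A[i]=2<=B[j]=15 take 2, i++
i=1 j=0: A[i]=4<=B[j]=15 take 4, i++
i=2 j=0: A[i]=11<=B[j]=15 take 11, i++
i=3 j=0: A[i]=18>B[j]=15 take 15, j++

i=3, j=1, merged so far=[2, 4, 11, 15]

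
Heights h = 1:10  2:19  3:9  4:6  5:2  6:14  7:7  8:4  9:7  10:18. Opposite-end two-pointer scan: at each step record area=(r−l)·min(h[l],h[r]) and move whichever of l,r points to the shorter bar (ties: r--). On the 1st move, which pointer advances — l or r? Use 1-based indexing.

l

l=1 r=10: min(10,18)*9=90 best=90 *, l++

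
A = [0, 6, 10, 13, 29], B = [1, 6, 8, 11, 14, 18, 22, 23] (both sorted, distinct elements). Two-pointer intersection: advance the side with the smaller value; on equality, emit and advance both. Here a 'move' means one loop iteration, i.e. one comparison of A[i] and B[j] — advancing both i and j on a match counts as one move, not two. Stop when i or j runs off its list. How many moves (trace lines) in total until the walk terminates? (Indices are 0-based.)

11 moves

[i=0,j=0] 0<1 → i++
[i=1,j=0] 6>1 → j++
[i=1,j=1] 6==6 emit → i++,j++
[i=2,j=2] 10>8 → j++
[i=2,j=3] 10<11 → i++
[i=3,j=3] 13>11 → j++
[i=3,j=4] 13<14 → i++
[i=4,j=4] 29>14 → j++
[i=4,j=5] 29>18 → j++
[i=4,j=6] 29>22 → j++
[i=4,j=7] 29>23 → j++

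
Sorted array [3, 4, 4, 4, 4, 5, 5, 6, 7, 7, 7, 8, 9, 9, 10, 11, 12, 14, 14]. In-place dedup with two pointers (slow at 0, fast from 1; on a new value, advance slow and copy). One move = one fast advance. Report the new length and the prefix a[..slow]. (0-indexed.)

(s=0,f=1) a[fast]=4≠a[slow]=3 write a[1]=4 → slow++,fast++
(s=1,f=2) a[fast]=4=a[slow] dup → fast++
(s=1,f=3) a[fast]=4=a[slow] dup → fast++
(s=1,f=4) a[fast]=4=a[slow] dup → fast++
(s=1,f=5) a[fast]=5≠a[slow]=4 write a[2]=5 → slow++,fast++
(s=2,f=6) a[fast]=5=a[slow] dup → fast++
(s=2,f=7) a[fast]=6≠a[slow]=5 write a[3]=6 → slow++,fast++
(s=3,f=8) a[fast]=7≠a[slow]=6 write a[4]=7 → slow++,fast++
(s=4,f=9) a[fast]=7=a[slow] dup → fast++
(s=4,f=10) a[fast]=7=a[slow] dup → fast++
(s=4,f=11) a[fast]=8≠a[slow]=7 write a[5]=8 → slow++,fast++
(s=5,f=12) a[fast]=9≠a[slow]=8 write a[6]=9 → slow++,fast++
(s=6,f=13) a[fast]=9=a[slow] dup → fast++
(s=6,f=14) a[fast]=10≠a[slow]=9 write a[7]=10 → slow++,fast++
(s=7,f=15) a[fast]=11≠a[slow]=10 write a[8]=11 → slow++,fast++
(s=8,f=16) a[fast]=12≠a[slow]=11 write a[9]=12 → slow++,fast++
(s=9,f=17) a[fast]=14≠a[slow]=12 write a[10]=14 → slow++,fast++
(s=10,f=18) a[fast]=14=a[slow] dup → fast++

length 11; prefix = [3, 4, 5, 6, 7, 8, 9, 10, 11, 12, 14]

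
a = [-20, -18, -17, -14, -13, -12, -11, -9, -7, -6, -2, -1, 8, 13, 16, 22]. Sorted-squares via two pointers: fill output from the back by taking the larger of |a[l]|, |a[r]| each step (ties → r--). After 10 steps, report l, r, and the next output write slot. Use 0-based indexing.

l=0 r=15: |-20|<=|22| out[15]=484, r--
l=0 r=14: |-20|>|16| out[14]=400, l++
l=1 r=14: |-18|>|16| out[13]=324, l++
l=2 r=14: |-17|>|16| out[12]=289, l++
l=3 r=14: |-14|<=|16| out[11]=256, r--
l=3 r=13: |-14|>|13| out[10]=196, l++
l=4 r=13: |-13|<=|13| out[9]=169, r--
l=4 r=12: |-13|>|8| out[8]=169, l++
l=5 r=12: |-12|>|8| out[7]=144, l++
l=6 r=12: |-11|>|8| out[6]=121, l++

l=7, r=12, next write slot=5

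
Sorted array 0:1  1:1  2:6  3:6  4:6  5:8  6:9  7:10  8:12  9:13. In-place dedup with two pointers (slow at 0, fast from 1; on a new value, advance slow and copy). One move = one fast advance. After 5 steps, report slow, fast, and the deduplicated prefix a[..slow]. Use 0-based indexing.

slow=0 fast=1: a[fast]=1=a[slow] dup, fast++
slow=0 fast=2: a[fast]=6≠a[slow]=1 write a[1]=6, slow++,fast++
slow=1 fast=3: a[fast]=6=a[slow] dup, fast++
slow=1 fast=4: a[fast]=6=a[slow] dup, fast++
slow=1 fast=5: a[fast]=8≠a[slow]=6 write a[2]=8, slow++,fast++

slow=2, fast=6, prefix=[1, 6, 8]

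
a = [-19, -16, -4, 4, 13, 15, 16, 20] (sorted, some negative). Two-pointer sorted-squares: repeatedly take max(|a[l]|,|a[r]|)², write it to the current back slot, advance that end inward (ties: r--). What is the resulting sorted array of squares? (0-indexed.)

[0,7] |-19|<=|20| out[7]=400 → r--
[0,6] |-19|>|16| out[6]=361 → l++
[1,6] |-16|<=|16| out[5]=256 → r--
[1,5] |-16|>|15| out[4]=256 → l++
[2,5] |-4|<=|15| out[3]=225 → r--
[2,4] |-4|<=|13| out[2]=169 → r--
[2,3] |-4|<=|4| out[1]=16 → r--
[2,2] |-4|<=|-4| out[0]=16 → r--

[16, 16, 169, 225, 256, 256, 361, 400]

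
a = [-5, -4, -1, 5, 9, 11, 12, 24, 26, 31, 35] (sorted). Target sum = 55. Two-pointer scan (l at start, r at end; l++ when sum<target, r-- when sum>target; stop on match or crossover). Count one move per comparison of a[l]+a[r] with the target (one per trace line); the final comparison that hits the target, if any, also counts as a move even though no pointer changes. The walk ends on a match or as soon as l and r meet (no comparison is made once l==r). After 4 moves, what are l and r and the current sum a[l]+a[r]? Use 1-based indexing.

l=5, r=11, sum=44

[1,11] -5+35=30 <55 → l++
[2,11] -4+35=31 <55 → l++
[3,11] -1+35=34 <55 → l++
[4,11] 5+35=40 <55 → l++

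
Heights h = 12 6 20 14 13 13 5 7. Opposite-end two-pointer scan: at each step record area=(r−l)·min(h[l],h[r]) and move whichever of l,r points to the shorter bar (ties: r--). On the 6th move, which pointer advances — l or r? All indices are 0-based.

l=0 r=7: min(12,7)*7=49 best=49 *, r--
l=0 r=6: min(12,5)*6=30 best=49, r--
l=0 r=5: min(12,13)*5=60 best=60 *, l++
l=1 r=5: min(6,13)*4=24 best=60, l++
l=2 r=5: min(20,13)*3=39 best=60, r--
l=2 r=4: min(20,13)*2=26 best=60, r--

r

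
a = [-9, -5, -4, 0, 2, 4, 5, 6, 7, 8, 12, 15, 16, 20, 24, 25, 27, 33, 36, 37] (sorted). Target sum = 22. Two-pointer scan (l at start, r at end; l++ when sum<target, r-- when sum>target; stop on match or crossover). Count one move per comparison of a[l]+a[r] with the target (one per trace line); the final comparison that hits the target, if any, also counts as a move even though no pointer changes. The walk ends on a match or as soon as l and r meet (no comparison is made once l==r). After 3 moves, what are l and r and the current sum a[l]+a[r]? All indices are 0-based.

l=0, r=16, sum=18

[0,19] -9+37=28 >22 → r--
[0,18] -9+36=27 >22 → r--
[0,17] -9+33=24 >22 → r--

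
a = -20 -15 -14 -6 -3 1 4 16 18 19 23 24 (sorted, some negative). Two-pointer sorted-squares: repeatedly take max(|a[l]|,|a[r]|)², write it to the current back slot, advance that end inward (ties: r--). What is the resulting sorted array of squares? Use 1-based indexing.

[1, 9, 16, 36, 196, 225, 256, 324, 361, 400, 529, 576]

l=1 r=12: |-20|<=|24| out[12]=576, r--
l=1 r=11: |-20|<=|23| out[11]=529, r--
l=1 r=10: |-20|>|19| out[10]=400, l++
l=2 r=10: |-15|<=|19| out[9]=361, r--
l=2 r=9: |-15|<=|18| out[8]=324, r--
l=2 r=8: |-15|<=|16| out[7]=256, r--
l=2 r=7: |-15|>|4| out[6]=225, l++
l=3 r=7: |-14|>|4| out[5]=196, l++
l=4 r=7: |-6|>|4| out[4]=36, l++
l=5 r=7: |-3|<=|4| out[3]=16, r--
l=5 r=6: |-3|>|1| out[2]=9, l++
l=6 r=6: |1|<=|1| out[1]=1, r--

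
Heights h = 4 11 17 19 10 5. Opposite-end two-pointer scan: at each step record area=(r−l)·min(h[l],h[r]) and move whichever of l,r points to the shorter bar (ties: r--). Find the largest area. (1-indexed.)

[1,6] min(4,5)*5=20 best=20 * → l++
[2,6] min(11,5)*4=20 best=20 → r--
[2,5] min(11,10)*3=30 best=30 * → r--
[2,4] min(11,19)*2=22 best=30 → l++
[3,4] min(17,19)*1=17 best=30 → l++

max area = 30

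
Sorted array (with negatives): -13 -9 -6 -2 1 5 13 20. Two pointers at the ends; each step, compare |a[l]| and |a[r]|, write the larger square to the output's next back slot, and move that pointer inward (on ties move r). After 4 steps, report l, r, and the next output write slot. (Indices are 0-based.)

l=2, r=5, next write slot=3

[0,7] |-13|<=|20| out[7]=400 → r--
[0,6] |-13|<=|13| out[6]=169 → r--
[0,5] |-13|>|5| out[5]=169 → l++
[1,5] |-9|>|5| out[4]=81 → l++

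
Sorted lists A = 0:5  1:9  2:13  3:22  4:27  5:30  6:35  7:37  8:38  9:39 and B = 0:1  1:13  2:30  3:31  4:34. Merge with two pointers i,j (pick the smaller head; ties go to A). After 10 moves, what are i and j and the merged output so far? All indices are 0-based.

i=6, j=4, merged so far=[1, 5, 9, 13, 13, 22, 27, 30, 30, 31]

i=0 j=0: A[i]=5>B[j]=1 take 1, j++
i=0 j=1: A[i]=5<=B[j]=13 take 5, i++
i=1 j=1: A[i]=9<=B[j]=13 take 9, i++
i=2 j=1: A[i]=13<=B[j]=13 take 13, i++
i=3 j=1: A[i]=22>B[j]=13 take 13, j++
i=3 j=2: A[i]=22<=B[j]=30 take 22, i++
i=4 j=2: A[i]=27<=B[j]=30 take 27, i++
i=5 j=2: A[i]=30<=B[j]=30 take 30, i++
i=6 j=2: A[i]=35>B[j]=30 take 30, j++
i=6 j=3: A[i]=35>B[j]=31 take 31, j++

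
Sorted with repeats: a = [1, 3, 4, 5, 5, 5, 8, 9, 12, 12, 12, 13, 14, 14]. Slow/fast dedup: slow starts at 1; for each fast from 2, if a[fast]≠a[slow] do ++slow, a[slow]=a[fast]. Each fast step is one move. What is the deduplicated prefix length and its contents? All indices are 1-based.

length 9; prefix = [1, 3, 4, 5, 8, 9, 12, 13, 14]

(s=1,f=2) a[fast]=3≠a[slow]=1 write a[2]=3 → slow++,fast++
(s=2,f=3) a[fast]=4≠a[slow]=3 write a[3]=4 → slow++,fast++
(s=3,f=4) a[fast]=5≠a[slow]=4 write a[4]=5 → slow++,fast++
(s=4,f=5) a[fast]=5=a[slow] dup → fast++
(s=4,f=6) a[fast]=5=a[slow] dup → fast++
(s=4,f=7) a[fast]=8≠a[slow]=5 write a[5]=8 → slow++,fast++
(s=5,f=8) a[fast]=9≠a[slow]=8 write a[6]=9 → slow++,fast++
(s=6,f=9) a[fast]=12≠a[slow]=9 write a[7]=12 → slow++,fast++
(s=7,f=10) a[fast]=12=a[slow] dup → fast++
(s=7,f=11) a[fast]=12=a[slow] dup → fast++
(s=7,f=12) a[fast]=13≠a[slow]=12 write a[8]=13 → slow++,fast++
(s=8,f=13) a[fast]=14≠a[slow]=13 write a[9]=14 → slow++,fast++
(s=9,f=14) a[fast]=14=a[slow] dup → fast++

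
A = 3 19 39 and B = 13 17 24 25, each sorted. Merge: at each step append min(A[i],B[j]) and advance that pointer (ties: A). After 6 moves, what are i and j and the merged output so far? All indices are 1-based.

i=1 j=1: A[i]=3<=B[j]=13 take 3, i++
i=2 j=1: A[i]=19>B[j]=13 take 13, j++
i=2 j=2: A[i]=19>B[j]=17 take 17, j++
i=2 j=3: A[i]=19<=B[j]=24 take 19, i++
i=3 j=3: A[i]=39>B[j]=24 take 24, j++
i=3 j=4: A[i]=39>B[j]=25 take 25, j++

i=3, j=5, merged so far=[3, 13, 17, 19, 24, 25]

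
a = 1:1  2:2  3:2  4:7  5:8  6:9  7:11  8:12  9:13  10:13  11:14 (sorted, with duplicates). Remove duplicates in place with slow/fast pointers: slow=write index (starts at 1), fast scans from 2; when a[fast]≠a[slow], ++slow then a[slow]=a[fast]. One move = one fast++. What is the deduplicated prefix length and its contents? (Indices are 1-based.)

length 9; prefix = [1, 2, 7, 8, 9, 11, 12, 13, 14]

(s=1,f=2) a[fast]=2≠a[slow]=1 write a[2]=2 → slow++,fast++
(s=2,f=3) a[fast]=2=a[slow] dup → fast++
(s=2,f=4) a[fast]=7≠a[slow]=2 write a[3]=7 → slow++,fast++
(s=3,f=5) a[fast]=8≠a[slow]=7 write a[4]=8 → slow++,fast++
(s=4,f=6) a[fast]=9≠a[slow]=8 write a[5]=9 → slow++,fast++
(s=5,f=7) a[fast]=11≠a[slow]=9 write a[6]=11 → slow++,fast++
(s=6,f=8) a[fast]=12≠a[slow]=11 write a[7]=12 → slow++,fast++
(s=7,f=9) a[fast]=13≠a[slow]=12 write a[8]=13 → slow++,fast++
(s=8,f=10) a[fast]=13=a[slow] dup → fast++
(s=8,f=11) a[fast]=14≠a[slow]=13 write a[9]=14 → slow++,fast++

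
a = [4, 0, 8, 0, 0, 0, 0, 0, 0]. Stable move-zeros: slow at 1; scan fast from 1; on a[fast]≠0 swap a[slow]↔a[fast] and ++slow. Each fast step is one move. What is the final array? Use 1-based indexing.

(s=1,f=1) a[fast]=4≠0 swap→a[1]=4 → slow++,fast++
(s=2,f=2) a[fast]=0 → fast++
(s=2,f=3) a[fast]=8≠0 swap→a[2]=8 → slow++,fast++
(s=3,f=4) a[fast]=0 → fast++
(s=3,f=5) a[fast]=0 → fast++
(s=3,f=6) a[fast]=0 → fast++
(s=3,f=7) a[fast]=0 → fast++
(s=3,f=8) a[fast]=0 → fast++
(s=3,f=9) a[fast]=0 → fast++

[4, 8, 0, 0, 0, 0, 0, 0, 0]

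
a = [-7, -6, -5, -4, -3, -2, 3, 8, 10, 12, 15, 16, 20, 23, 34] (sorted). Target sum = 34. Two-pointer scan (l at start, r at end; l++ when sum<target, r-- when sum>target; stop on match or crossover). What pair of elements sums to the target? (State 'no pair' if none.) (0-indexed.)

l=0 r=14: -7+34=27 <34, l++
l=1 r=14: -6+34=28 <34, l++
l=2 r=14: -5+34=29 <34, l++
l=3 r=14: -4+34=30 <34, l++
l=4 r=14: -3+34=31 <34, l++
l=5 r=14: -2+34=32 <34, l++
l=6 r=14: 3+34=37 >34, r--
l=6 r=13: 3+23=26 <34, l++
l=7 r=13: 8+23=31 <34, l++
l=8 r=13: 10+23=33 <34, l++
l=9 r=13: 12+23=35 >34, r--
l=9 r=12: 12+20=32 <34, l++
l=10 r=12: 15+20=35 >34, r--
l=10 r=11: 15+16=31 <34, l++

no pair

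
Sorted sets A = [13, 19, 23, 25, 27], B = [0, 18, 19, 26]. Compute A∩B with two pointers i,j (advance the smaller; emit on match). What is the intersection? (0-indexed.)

intersection = [19]

[i=0,j=0] 13>0 → j++
[i=0,j=1] 13<18 → i++
[i=1,j=1] 19>18 → j++
[i=1,j=2] 19==19 emit → i++,j++
[i=2,j=3] 23<26 → i++
[i=3,j=3] 25<26 → i++
[i=4,j=3] 27>26 → j++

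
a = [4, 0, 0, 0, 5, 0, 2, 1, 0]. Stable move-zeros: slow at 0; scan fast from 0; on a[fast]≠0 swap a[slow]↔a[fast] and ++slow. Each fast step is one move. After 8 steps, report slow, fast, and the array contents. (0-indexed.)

slow=4, fast=8, a=[4, 5, 2, 1, 0, 0, 0, 0, 0]

(s=0,f=0) a[fast]=4≠0 swap→a[0]=4 → slow++,fast++
(s=1,f=1) a[fast]=0 → fast++
(s=1,f=2) a[fast]=0 → fast++
(s=1,f=3) a[fast]=0 → fast++
(s=1,f=4) a[fast]=5≠0 swap→a[1]=5 → slow++,fast++
(s=2,f=5) a[fast]=0 → fast++
(s=2,f=6) a[fast]=2≠0 swap→a[2]=2 → slow++,fast++
(s=3,f=7) a[fast]=1≠0 swap→a[3]=1 → slow++,fast++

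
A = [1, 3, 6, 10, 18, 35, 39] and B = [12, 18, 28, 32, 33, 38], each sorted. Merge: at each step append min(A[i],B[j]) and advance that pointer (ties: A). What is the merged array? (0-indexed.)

[1, 3, 6, 10, 12, 18, 18, 28, 32, 33, 35, 38, 39]

i=0 j=0: A[i]=1<=B[j]=12 take 1, i++
i=1 j=0: A[i]=3<=B[j]=12 take 3, i++
i=2 j=0: A[i]=6<=B[j]=12 take 6, i++
i=3 j=0: A[i]=10<=B[j]=12 take 10, i++
i=4 j=0: A[i]=18>B[j]=12 take 12, j++
i=4 j=1: A[i]=18<=B[j]=18 take 18, i++
i=5 j=1: A[i]=35>B[j]=18 take 18, j++
i=5 j=2: A[i]=35>B[j]=28 take 28, j++
i=5 j=3: A[i]=35>B[j]=32 take 32, j++
i=5 j=4: A[i]=35>B[j]=33 take 33, j++
i=5 j=5: A[i]=35<=B[j]=38 take 35, i++
i=6 j=5: A[i]=39>B[j]=38 take 38, j++
i=6 j=6: B done, take A[i]=39, i++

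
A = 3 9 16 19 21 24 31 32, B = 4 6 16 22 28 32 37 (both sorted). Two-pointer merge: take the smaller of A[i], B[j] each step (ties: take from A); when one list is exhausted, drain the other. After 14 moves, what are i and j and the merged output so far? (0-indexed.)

i=8, j=6, merged so far=[3, 4, 6, 9, 16, 16, 19, 21, 22, 24, 28, 31, 32, 32]

i=0 j=0: A[i]=3<=B[j]=4 take 3, i++
i=1 j=0: A[i]=9>B[j]=4 take 4, j++
i=1 j=1: A[i]=9>B[j]=6 take 6, j++
i=1 j=2: A[i]=9<=B[j]=16 take 9, i++
i=2 j=2: A[i]=16<=B[j]=16 take 16, i++
i=3 j=2: A[i]=19>B[j]=16 take 16, j++
i=3 j=3: A[i]=19<=B[j]=22 take 19, i++
i=4 j=3: A[i]=21<=B[j]=22 take 21, i++
i=5 j=3: A[i]=24>B[j]=22 take 22, j++
i=5 j=4: A[i]=24<=B[j]=28 take 24, i++
i=6 j=4: A[i]=31>B[j]=28 take 28, j++
i=6 j=5: A[i]=31<=B[j]=32 take 31, i++
i=7 j=5: A[i]=32<=B[j]=32 take 32, i++
i=8 j=5: A done, take B[j]=32, j++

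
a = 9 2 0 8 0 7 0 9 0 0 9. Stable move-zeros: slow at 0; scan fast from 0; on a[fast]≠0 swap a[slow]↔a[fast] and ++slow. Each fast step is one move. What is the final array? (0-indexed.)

slow=0 fast=0: a[fast]=9≠0 swap→a[0]=9, slow++,fast++
slow=1 fast=1: a[fast]=2≠0 swap→a[1]=2, slow++,fast++
slow=2 fast=2: a[fast]=0, fast++
slow=2 fast=3: a[fast]=8≠0 swap→a[2]=8, slow++,fast++
slow=3 fast=4: a[fast]=0, fast++
slow=3 fast=5: a[fast]=7≠0 swap→a[3]=7, slow++,fast++
slow=4 fast=6: a[fast]=0, fast++
slow=4 fast=7: a[fast]=9≠0 swap→a[4]=9, slow++,fast++
slow=5 fast=8: a[fast]=0, fast++
slow=5 fast=9: a[fast]=0, fast++
slow=5 fast=10: a[fast]=9≠0 swap→a[5]=9, slow++,fast++

[9, 2, 8, 7, 9, 9, 0, 0, 0, 0, 0]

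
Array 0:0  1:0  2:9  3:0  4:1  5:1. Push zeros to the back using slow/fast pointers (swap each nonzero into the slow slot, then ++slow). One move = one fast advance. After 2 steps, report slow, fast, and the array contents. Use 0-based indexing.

slow=0 fast=0: a[fast]=0, fast++
slow=0 fast=1: a[fast]=0, fast++

slow=0, fast=2, a=[0, 0, 9, 0, 1, 1]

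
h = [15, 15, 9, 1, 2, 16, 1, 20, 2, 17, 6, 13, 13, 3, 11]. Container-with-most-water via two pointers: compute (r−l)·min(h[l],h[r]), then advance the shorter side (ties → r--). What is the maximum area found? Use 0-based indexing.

l=0 r=14: min(15,11)*14=154 best=154 *, r--
l=0 r=13: min(15,3)*13=39 best=154, r--
l=0 r=12: min(15,13)*12=156 best=156 *, r--
l=0 r=11: min(15,13)*11=143 best=156, r--
l=0 r=10: min(15,6)*10=60 best=156, r--
l=0 r=9: min(15,17)*9=135 best=156, l++
l=1 r=9: min(15,17)*8=120 best=156, l++
l=2 r=9: min(9,17)*7=63 best=156, l++
l=3 r=9: min(1,17)*6=6 best=156, l++
l=4 r=9: min(2,17)*5=10 best=156, l++
l=5 r=9: min(16,17)*4=64 best=156, l++
l=6 r=9: min(1,17)*3=3 best=156, l++
l=7 r=9: min(20,17)*2=34 best=156, r--
l=7 r=8: min(20,2)*1=2 best=156, r--

max area = 156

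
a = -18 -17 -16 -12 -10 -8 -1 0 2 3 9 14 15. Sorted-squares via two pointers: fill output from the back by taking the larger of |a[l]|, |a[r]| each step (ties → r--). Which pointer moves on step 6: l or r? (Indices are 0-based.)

l

[0,12] |-18|>|15| out[12]=324 → l++
[1,12] |-17|>|15| out[11]=289 → l++
[2,12] |-16|>|15| out[10]=256 → l++
[3,12] |-12|<=|15| out[9]=225 → r--
[3,11] |-12|<=|14| out[8]=196 → r--
[3,10] |-12|>|9| out[7]=144 → l++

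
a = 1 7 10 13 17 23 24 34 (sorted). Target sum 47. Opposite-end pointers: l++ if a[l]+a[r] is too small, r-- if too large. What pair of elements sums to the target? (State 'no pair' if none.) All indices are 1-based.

[1,8] 1+34=35 <47 → l++
[2,8] 7+34=41 <47 → l++
[3,8] 10+34=44 <47 → l++
[4,8] 13+34=47 → found

(13, 34)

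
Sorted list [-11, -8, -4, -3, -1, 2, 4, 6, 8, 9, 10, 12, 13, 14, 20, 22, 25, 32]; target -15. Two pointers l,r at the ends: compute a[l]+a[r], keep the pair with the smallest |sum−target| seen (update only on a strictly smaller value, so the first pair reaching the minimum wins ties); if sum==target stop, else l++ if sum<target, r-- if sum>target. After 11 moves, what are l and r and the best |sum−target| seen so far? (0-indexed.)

l=0 r=17: -11+32=21 d=36 *, r--
l=0 r=16: -11+25=14 d=29 *, r--
l=0 r=15: -11+22=11 d=26 *, r--
l=0 r=14: -11+20=9 d=24 *, r--
l=0 r=13: -11+14=3 d=18 *, r--
l=0 r=12: -11+13=2 d=17 *, r--
l=0 r=11: -11+12=1 d=16 *, r--
l=0 r=10: -11+10=-1 d=14 *, r--
l=0 r=9: -11+9=-2 d=13 *, r--
l=0 r=8: -11+8=-3 d=12 *, r--
l=0 r=7: -11+6=-5 d=10 *, r--

l=0, r=6, best |Δ|=10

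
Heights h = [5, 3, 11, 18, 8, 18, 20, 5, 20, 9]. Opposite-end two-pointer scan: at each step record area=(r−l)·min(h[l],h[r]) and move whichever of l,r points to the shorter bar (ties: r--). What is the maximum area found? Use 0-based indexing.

[0,9] min(5,9)*9=45 best=45 * → l++
[1,9] min(3,9)*8=24 best=45 → l++
[2,9] min(11,9)*7=63 best=63 * → r--
[2,8] min(11,20)*6=66 best=66 * → l++
[3,8] min(18,20)*5=90 best=90 * → l++
[4,8] min(8,20)*4=32 best=90 → l++
[5,8] min(18,20)*3=54 best=90 → l++
[6,8] min(20,20)*2=40 best=90 → r--
[6,7] min(20,5)*1=5 best=90 → r--

max area = 90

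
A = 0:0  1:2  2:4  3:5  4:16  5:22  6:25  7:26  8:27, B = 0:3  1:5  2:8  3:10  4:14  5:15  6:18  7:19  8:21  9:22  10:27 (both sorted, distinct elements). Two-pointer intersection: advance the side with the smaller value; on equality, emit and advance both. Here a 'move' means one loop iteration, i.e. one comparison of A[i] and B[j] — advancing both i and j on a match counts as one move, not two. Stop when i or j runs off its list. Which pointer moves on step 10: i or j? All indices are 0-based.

i

[i=0,j=0] 0<3 → i++
[i=1,j=0] 2<3 → i++
[i=2,j=0] 4>3 → j++
[i=2,j=1] 4<5 → i++
[i=3,j=1] 5==5 emit → i++,j++
[i=4,j=2] 16>8 → j++
[i=4,j=3] 16>10 → j++
[i=4,j=4] 16>14 → j++
[i=4,j=5] 16>15 → j++
[i=4,j=6] 16<18 → i++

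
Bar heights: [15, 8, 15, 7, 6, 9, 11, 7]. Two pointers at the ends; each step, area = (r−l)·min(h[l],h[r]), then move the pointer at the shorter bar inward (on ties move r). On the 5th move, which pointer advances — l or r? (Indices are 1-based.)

r

[1,8] min(15,7)*7=49 best=49 * → r--
[1,7] min(15,11)*6=66 best=66 * → r--
[1,6] min(15,9)*5=45 best=66 → r--
[1,5] min(15,6)*4=24 best=66 → r--
[1,4] min(15,7)*3=21 best=66 → r--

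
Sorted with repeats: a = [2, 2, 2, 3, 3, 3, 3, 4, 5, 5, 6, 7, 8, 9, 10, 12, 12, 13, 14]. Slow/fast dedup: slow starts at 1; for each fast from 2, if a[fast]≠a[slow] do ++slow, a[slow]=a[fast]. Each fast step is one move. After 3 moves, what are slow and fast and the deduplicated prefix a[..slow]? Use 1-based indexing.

slow=2, fast=5, prefix=[2, 3]

(s=1,f=2) a[fast]=2=a[slow] dup → fast++
(s=1,f=3) a[fast]=2=a[slow] dup → fast++
(s=1,f=4) a[fast]=3≠a[slow]=2 write a[2]=3 → slow++,fast++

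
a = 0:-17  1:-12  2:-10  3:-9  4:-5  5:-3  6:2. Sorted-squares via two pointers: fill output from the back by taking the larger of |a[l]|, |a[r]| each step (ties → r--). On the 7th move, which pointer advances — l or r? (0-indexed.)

r

l=0 r=6: |-17|>|2| out[6]=289, l++
l=1 r=6: |-12|>|2| out[5]=144, l++
l=2 r=6: |-10|>|2| out[4]=100, l++
l=3 r=6: |-9|>|2| out[3]=81, l++
l=4 r=6: |-5|>|2| out[2]=25, l++
l=5 r=6: |-3|>|2| out[1]=9, l++
l=6 r=6: |2|<=|2| out[0]=4, r--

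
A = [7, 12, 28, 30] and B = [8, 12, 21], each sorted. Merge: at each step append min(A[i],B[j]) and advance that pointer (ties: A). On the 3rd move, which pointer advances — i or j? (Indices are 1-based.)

i=1 j=1: A[i]=7<=B[j]=8 take 7, i++
i=2 j=1: A[i]=12>B[j]=8 take 8, j++
i=2 j=2: A[i]=12<=B[j]=12 take 12, i++

i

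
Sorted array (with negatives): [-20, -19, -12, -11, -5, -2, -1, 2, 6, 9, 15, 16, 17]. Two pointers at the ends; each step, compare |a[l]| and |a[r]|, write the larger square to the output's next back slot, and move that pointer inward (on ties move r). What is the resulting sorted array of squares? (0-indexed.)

l=0 r=12: |-20|>|17| out[12]=400, l++
l=1 r=12: |-19|>|17| out[11]=361, l++
l=2 r=12: |-12|<=|17| out[10]=289, r--
l=2 r=11: |-12|<=|16| out[9]=256, r--
l=2 r=10: |-12|<=|15| out[8]=225, r--
l=2 r=9: |-12|>|9| out[7]=144, l++
l=3 r=9: |-11|>|9| out[6]=121, l++
l=4 r=9: |-5|<=|9| out[5]=81, r--
l=4 r=8: |-5|<=|6| out[4]=36, r--
l=4 r=7: |-5|>|2| out[3]=25, l++
l=5 r=7: |-2|<=|2| out[2]=4, r--
l=5 r=6: |-2|>|-1| out[1]=4, l++
l=6 r=6: |-1|<=|-1| out[0]=1, r--

[1, 4, 4, 25, 36, 81, 121, 144, 225, 256, 289, 361, 400]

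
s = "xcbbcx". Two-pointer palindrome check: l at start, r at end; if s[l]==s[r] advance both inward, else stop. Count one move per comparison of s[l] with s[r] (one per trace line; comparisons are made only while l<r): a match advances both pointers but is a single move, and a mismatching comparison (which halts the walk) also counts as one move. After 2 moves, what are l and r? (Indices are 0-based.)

l=0 r=5: 'x'=='x', l++,r--
l=1 r=4: 'c'=='c', l++,r--

l=2, r=3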